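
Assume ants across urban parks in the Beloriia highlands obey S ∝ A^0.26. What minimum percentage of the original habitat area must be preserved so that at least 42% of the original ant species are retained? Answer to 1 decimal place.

3.6%

Need (A_new/A_old)^0.26 = 0.42, so A_new/A_old = 0.42^(1/0.26) = 0.42^3.846
ln(A_new/A_old) = ln 0.42 / 0.26 = -0.8675 / 0.26 = -3.3365
A_new/A_old = e^-3.3365 ≈ 0.03556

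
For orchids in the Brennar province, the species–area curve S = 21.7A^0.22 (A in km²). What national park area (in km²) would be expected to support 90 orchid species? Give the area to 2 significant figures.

90 = 21.7 × A^0.22  ⇒  A^0.22 = 90/21.7 = 4.147
ln A = ln(4.147) / 0.22 = 1.4225 / 0.22 = 6.4659
A = e^6.4659 ≈ 642.8 km²

640 km²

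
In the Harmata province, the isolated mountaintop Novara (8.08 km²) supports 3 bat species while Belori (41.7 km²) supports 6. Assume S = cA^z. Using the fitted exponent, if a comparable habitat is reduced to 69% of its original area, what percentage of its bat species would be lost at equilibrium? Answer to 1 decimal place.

z = ln(6/3) / ln(41.7/8.08) = 0.6931 / 1.6411 = 0.4224
S_new/S_old = (A_new/A_old)^z = 0.69^0.4224 = exp(0.4224 × -0.3711) = 0.8549
Fraction lost = 1 − 0.8549 = 0.1451

14.5%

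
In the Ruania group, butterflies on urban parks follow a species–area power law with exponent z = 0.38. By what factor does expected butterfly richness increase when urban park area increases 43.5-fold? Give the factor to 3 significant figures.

S₂/S₁ = (A₂/A₁)^z = 43.5^0.38
ln(S₂/S₁) = 0.38 × ln 43.5 = 0.38 × 3.7728 = 1.4336
S₂/S₁ = e^1.4336 ≈ 4.194

4.19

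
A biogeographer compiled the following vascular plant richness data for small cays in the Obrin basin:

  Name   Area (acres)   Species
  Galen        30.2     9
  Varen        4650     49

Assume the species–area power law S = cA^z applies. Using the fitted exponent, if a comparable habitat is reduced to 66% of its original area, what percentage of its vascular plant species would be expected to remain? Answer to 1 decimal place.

87.0%

z = ln(49/9) / ln(4650/30.2) = 1.6946 / 5.0368 = 0.3364
S_new/S_old = (A_new/A_old)^z = 0.66^0.3364 = exp(0.3364 × -0.4155) = 0.8695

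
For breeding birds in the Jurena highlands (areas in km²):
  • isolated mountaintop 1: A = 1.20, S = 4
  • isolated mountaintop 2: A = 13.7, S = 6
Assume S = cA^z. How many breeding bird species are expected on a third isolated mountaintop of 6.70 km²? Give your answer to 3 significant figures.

z = ln(6/4) / ln(13.7/1.2) = 0.4055 / 2.4351 = 0.1665
c = 4 / 1.2^0.1665 = 4 / 1.031 = 3.88
S₃ = 3.88 × 6.7^0.1665 = 3.88 × 1.373 ≈ 5.326

5.33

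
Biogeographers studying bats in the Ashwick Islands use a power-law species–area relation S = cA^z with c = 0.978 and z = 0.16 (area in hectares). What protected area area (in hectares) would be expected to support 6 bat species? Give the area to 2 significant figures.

84000 hectares

6 = 0.978 × A^0.16  ⇒  A^0.16 = 6/0.978 = 6.135
ln A = ln(6.135) / 0.16 = 1.8140 / 0.16 = 11.3375
A = e^11.3375 ≈ 83913 hectares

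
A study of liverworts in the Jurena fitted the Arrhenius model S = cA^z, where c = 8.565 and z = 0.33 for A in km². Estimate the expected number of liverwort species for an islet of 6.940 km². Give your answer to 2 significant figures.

S = 8.565 × 6.94^0.33
ln S = ln 8.565 + 0.33 × ln 6.94 = 2.1477 + 0.33 × 1.9373 = 2.7870
S = e^2.7870 ≈ 16.23

16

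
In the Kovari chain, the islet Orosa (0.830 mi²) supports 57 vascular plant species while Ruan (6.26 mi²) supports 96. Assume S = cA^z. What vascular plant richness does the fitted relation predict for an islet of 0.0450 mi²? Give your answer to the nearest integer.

z = ln(96/57) / ln(6.26/0.83) = 0.5213 / 2.0205 = 0.2580
c = 57 / 0.83^0.2580 = 57 / 0.9531 = 59.81
S₃ = 59.81 × 0.045^0.2580 = 59.81 × 0.4493 ≈ 26.87

27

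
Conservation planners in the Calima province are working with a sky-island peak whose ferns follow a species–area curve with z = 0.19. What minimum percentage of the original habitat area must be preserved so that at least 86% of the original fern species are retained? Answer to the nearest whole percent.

Need (A_new/A_old)^0.19 = 0.86, so A_new/A_old = 0.86^(1/0.19) = 0.86^5.263
ln(A_new/A_old) = ln 0.86 / 0.19 = -0.1508 / 0.19 = -0.7938
A_new/A_old = e^-0.7938 ≈ 0.4521

45%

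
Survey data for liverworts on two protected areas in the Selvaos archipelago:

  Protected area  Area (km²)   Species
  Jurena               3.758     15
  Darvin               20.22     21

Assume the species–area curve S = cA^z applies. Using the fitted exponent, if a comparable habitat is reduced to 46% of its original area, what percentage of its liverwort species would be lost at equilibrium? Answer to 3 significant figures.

14.4%

z = ln(21/15) / ln(20.22/3.758) = 0.3365 / 1.6828 = 0.1999
S_new/S_old = (A_new/A_old)^z = 0.46^0.1999 = exp(0.1999 × -0.7765) = 0.8562
Fraction lost = 1 − 0.8562 = 0.1438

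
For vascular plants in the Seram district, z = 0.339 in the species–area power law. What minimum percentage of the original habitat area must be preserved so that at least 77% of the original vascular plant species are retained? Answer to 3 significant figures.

46.3%

Need (A_new/A_old)^0.339 = 0.77, so A_new/A_old = 0.77^(1/0.339) = 0.77^2.95
ln(A_new/A_old) = ln 0.77 / 0.339 = -0.2614 / 0.339 = -0.7710
A_new/A_old = e^-0.7710 ≈ 0.4626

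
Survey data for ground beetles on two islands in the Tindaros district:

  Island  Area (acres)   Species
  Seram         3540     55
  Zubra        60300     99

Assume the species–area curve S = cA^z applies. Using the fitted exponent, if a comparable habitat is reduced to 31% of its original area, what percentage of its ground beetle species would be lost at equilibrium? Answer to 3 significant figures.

z = ln(99/55) / ln(60300/3540) = 0.5878 / 2.8352 = 0.2073
S_new/S_old = (A_new/A_old)^z = 0.31^0.2073 = exp(0.2073 × -1.1712) = 0.7844
Fraction lost = 1 − 0.7844 = 0.2156

21.6%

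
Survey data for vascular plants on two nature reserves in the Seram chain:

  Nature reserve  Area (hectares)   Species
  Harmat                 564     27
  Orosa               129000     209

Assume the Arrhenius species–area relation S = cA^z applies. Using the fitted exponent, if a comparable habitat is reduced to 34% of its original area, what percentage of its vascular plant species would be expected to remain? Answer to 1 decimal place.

z = ln(209/27) / ln(129000/564) = 2.0465 / 5.4325 = 0.3767
S_new/S_old = (A_new/A_old)^z = 0.34^0.3767 = exp(0.3767 × -1.0788) = 0.666

66.6%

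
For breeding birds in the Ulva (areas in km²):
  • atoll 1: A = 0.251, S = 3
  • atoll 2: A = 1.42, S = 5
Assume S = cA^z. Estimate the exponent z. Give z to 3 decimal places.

Taking logs: ln S = ln c + z ln A, so z = (ln S₂ − ln S₁)/(ln A₂ − ln A₁).
z = ln(5/3) / ln(1.42/0.251) = ln(1.667) / ln(5.657) = 0.5108 / 1.7330 = 0.2948

0.295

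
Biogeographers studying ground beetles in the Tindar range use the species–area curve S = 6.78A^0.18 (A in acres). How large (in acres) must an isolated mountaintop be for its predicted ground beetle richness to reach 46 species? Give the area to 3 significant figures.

41600 acres

46 = 6.78 × A^0.18  ⇒  A^0.18 = 46/6.78 = 6.785
ln A = ln(6.785) / 0.18 = 1.9147 / 0.18 = 10.6370
A = e^10.6370 ≈ 41649 acres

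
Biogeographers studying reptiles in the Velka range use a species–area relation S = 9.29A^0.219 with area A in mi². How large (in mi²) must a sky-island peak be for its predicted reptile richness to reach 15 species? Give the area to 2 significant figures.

15 = 9.29 × A^0.219  ⇒  A^0.219 = 15/9.29 = 1.615
ln A = ln(1.615) / 0.219 = 0.4791 / 0.219 = 2.1877
A = e^2.1877 ≈ 8.915 mi²

8.9 mi²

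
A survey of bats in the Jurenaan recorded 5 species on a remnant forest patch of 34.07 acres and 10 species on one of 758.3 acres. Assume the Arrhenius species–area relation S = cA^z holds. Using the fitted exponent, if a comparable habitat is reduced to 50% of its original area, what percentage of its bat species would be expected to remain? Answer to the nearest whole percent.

z = ln(10/5) / ln(758.3/34.07) = 0.6931 / 3.1027 = 0.2234
S_new/S_old = (A_new/A_old)^z = 0.5^0.2234 = exp(0.2234 × -0.6931) = 0.8565

86%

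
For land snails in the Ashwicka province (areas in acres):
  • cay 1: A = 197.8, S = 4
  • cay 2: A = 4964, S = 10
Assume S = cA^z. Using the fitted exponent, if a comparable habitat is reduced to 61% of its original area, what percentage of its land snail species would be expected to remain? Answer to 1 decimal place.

86.9%

z = ln(10/4) / ln(4964/197.8) = 0.9163 / 3.2227 = 0.2843
S_new/S_old = (A_new/A_old)^z = 0.61^0.2843 = exp(0.2843 × -0.4943) = 0.8689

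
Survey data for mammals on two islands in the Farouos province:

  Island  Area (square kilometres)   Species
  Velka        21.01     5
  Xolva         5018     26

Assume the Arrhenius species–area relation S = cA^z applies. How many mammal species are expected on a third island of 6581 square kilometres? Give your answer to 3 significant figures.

28.2

z = ln(26/5) / ln(5018/21.01) = 1.6487 / 5.4758 = 0.3011
c = 5 / 21.01^0.3011 = 5 / 2.501 = 1.999
S₃ = 1.999 × 6581^0.3011 = 1.999 × 14.11 ≈ 28.21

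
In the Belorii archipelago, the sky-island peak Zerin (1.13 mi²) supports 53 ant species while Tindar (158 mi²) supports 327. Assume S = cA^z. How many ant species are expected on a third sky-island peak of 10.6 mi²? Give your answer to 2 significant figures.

120

z = ln(327/53) / ln(158/1.13) = 1.8197 / 4.9404 = 0.3683
c = 53 / 1.13^0.3683 = 53 / 1.046 = 50.67
S₃ = 50.67 × 10.6^0.3683 = 50.67 × 2.386 ≈ 120.9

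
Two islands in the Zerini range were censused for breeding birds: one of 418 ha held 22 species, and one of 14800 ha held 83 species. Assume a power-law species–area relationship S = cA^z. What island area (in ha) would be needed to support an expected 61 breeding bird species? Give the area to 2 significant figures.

z = ln(83/22) / ln(14800/418) = 1.3278 / 3.5669 = 0.3723
c = 22 / 418^0.3723 = 22 / 9.457 = 2.326
A = (61/2.326)^(1/0.3723) ⇒ ln A = ln(26.22)/0.3723 = 8.7751
A = e^8.7751 ≈ 6471 ha

6500 ha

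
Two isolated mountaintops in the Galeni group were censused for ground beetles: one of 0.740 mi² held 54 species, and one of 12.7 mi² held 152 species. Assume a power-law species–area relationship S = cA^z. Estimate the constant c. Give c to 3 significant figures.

z = ln(S₂/S₁) / ln(A₂/A₁) = ln(152/54) / ln(12.7/0.74) = 1.0349 / 2.8427 = 0.3641
c = S₁ / A₁^z = 54 / 0.74^0.3641 = 54 / 0.8962 = 60.26

60.3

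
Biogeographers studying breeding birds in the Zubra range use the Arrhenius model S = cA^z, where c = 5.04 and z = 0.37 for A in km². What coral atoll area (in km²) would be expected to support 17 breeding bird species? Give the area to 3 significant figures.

17 = 5.04 × A^0.37  ⇒  A^0.37 = 17/5.04 = 3.373
ln A = ln(3.373) / 0.37 = 1.2158 / 0.37 = 3.2860
A = e^3.2860 ≈ 26.73 km²

26.7 km²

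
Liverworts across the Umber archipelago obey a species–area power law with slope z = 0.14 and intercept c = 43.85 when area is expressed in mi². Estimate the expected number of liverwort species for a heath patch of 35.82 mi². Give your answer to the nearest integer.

S = 43.85 × 35.82^0.14
ln S = ln 43.85 + 0.14 × ln 35.82 = 3.7808 + 0.14 × 3.5785 = 4.2818
S = e^4.2818 ≈ 72.37

72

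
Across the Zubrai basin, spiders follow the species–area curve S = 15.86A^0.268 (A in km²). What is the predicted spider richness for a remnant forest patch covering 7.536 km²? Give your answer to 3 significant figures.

S = 15.86 × 7.536^0.268
ln S = ln 15.86 + 0.268 × ln 7.536 = 2.7638 + 0.268 × 2.0197 = 3.3051
S = e^3.3051 ≈ 27.25

27.3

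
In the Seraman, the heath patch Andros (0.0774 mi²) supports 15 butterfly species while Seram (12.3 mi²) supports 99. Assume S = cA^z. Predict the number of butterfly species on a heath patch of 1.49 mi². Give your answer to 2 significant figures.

45

z = ln(99/15) / ln(12.3/0.0774) = 1.8871 / 5.0684 = 0.3723
c = 15 / 0.0774^0.3723 = 15 / 0.3857 = 38.89
S₃ = 38.89 × 1.49^0.3723 = 38.89 × 1.16 ≈ 45.11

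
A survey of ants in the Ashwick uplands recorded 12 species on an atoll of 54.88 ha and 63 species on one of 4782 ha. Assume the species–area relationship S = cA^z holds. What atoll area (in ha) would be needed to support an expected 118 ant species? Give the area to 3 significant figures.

25900 ha

z = ln(63/12) / ln(4782/54.88) = 1.6582 / 4.4675 = 0.3712
c = 12 / 54.88^0.3712 = 12 / 4.422 = 2.714
A = (118/2.714)^(1/0.3712) ⇒ ln A = ln(43.48)/0.3712 = 10.1633
A = e^10.1633 ≈ 25934 ha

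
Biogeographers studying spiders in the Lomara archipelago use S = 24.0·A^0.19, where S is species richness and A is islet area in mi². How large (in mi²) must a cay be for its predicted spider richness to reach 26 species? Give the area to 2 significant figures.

1.5 mi²

26 = 24 × A^0.19  ⇒  A^0.19 = 26/24 = 1.083
ln A = ln(1.083) / 0.19 = 0.0800 / 0.19 = 0.4213
A = e^0.4213 ≈ 1.524 mi²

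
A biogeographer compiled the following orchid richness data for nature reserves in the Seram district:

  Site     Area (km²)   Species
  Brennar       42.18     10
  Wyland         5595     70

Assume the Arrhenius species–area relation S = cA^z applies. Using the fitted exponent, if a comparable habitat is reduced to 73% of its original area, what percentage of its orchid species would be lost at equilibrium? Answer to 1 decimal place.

11.8%

z = ln(70/10) / ln(5595/42.18) = 1.9459 / 4.8877 = 0.3981
S_new/S_old = (A_new/A_old)^z = 0.73^0.3981 = exp(0.3981 × -0.3147) = 0.8822
Fraction lost = 1 − 0.8822 = 0.1178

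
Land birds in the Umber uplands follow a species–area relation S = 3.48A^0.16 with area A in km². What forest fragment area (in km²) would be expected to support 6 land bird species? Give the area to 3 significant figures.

6 = 3.48 × A^0.16  ⇒  A^0.16 = 6/3.48 = 1.724
ln A = ln(1.724) / 0.16 = 0.5447 / 0.16 = 3.4045
A = e^3.4045 ≈ 30.1 km²

30.1 km²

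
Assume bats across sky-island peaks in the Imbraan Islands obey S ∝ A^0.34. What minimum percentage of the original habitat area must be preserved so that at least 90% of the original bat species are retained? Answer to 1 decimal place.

Need (A_new/A_old)^0.34 = 0.9, so A_new/A_old = 0.9^(1/0.34) = 0.9^2.941
ln(A_new/A_old) = ln 0.9 / 0.34 = -0.1054 / 0.34 = -0.3099
A_new/A_old = e^-0.3099 ≈ 0.7335

73.4%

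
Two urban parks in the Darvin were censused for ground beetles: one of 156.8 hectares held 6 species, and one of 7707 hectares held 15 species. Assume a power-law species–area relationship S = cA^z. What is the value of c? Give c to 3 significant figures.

1.83

z = ln(S₂/S₁) / ln(A₂/A₁) = ln(15/6) / ln(7707/156.8) = 0.9163 / 3.8949 = 0.2353
c = S₁ / A₁^z = 6 / 156.8^0.2353 = 6 / 3.284 = 1.827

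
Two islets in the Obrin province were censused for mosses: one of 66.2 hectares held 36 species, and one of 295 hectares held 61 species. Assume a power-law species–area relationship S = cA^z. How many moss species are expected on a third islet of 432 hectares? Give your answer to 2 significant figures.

z = ln(61/36) / ln(295/66.2) = 0.5274 / 1.4943 = 0.3529
c = 36 / 66.2^0.3529 = 36 / 4.391 = 8.198
S₃ = 8.198 × 432^0.3529 = 8.198 × 8.513 ≈ 69.79

70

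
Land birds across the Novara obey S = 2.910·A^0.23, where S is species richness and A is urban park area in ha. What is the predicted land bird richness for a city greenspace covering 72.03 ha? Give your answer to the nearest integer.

S = 2.91 × 72.03^0.23
ln S = ln 2.91 + 0.23 × ln 72.03 = 1.0682 + 0.23 × 4.2771 = 2.0519
S = e^2.0519 ≈ 7.783

8 species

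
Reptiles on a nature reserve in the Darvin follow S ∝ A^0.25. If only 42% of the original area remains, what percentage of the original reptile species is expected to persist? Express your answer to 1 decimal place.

80.5%

S_new/S_old = (A_new/A_old)^z = 0.42^0.25
= exp(0.25 × ln 0.42) = exp(0.25 × -0.8675) = exp(-0.2169) ≈ 0.805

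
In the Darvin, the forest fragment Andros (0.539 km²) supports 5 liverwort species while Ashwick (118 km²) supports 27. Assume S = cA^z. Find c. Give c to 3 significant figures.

6.07

z = ln(S₂/S₁) / ln(A₂/A₁) = ln(27/5) / ln(118/0.539) = 1.6864 / 5.3887 = 0.3129
c = S₁ / A₁^z = 5 / 0.539^0.3129 = 5 / 0.8241 = 6.067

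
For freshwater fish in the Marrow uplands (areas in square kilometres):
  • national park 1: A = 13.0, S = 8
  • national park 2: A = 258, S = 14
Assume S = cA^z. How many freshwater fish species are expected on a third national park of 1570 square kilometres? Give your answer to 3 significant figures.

z = ln(14/8) / ln(258/13) = 0.5596 / 2.9880 = 0.1873
c = 8 / 13^0.1873 = 8 / 1.617 = 4.948
S₃ = 4.948 × 1570^0.1873 = 4.948 × 3.968 ≈ 19.63

19.6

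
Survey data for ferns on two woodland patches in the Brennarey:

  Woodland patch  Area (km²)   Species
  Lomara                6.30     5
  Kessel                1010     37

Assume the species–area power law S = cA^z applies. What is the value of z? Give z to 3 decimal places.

0.394

Taking logs: ln S = ln c + z ln A, so z = (ln S₂ − ln S₁)/(ln A₂ − ln A₁).
z = ln(37/5) / ln(1010/6.3) = ln(7.4) / ln(160.3) = 2.0015 / 5.0772 = 0.3942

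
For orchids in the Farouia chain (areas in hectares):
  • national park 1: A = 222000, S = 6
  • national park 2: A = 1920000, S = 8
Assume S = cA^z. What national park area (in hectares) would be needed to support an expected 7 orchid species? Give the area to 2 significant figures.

z = ln(8/6) / ln(1920000/222000) = 0.2877 / 2.1574 = 0.1333
c = 6 / 222000^0.1333 = 6 / 5.163 = 1.162
A = (7/1.162)^(1/0.1333) ⇒ ln A = ln(6.024)/0.1333 = 13.4664
A = e^13.4664 ≈ 705350 hectares

710000 hectares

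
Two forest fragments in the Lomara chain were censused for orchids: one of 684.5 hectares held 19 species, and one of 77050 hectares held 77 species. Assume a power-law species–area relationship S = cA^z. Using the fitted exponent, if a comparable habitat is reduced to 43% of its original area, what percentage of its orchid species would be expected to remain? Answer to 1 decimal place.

z = ln(77/19) / ln(77050/684.5) = 1.3994 / 4.7235 = 0.2963
S_new/S_old = (A_new/A_old)^z = 0.43^0.2963 = exp(0.2963 × -0.8440) = 0.7788

77.9%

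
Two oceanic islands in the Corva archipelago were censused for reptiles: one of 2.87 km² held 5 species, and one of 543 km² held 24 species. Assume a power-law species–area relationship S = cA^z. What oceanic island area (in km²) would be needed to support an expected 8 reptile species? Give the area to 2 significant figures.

14 km²

z = ln(24/5) / ln(543/2.87) = 1.5686 / 5.2428 = 0.2992
c = 5 / 2.87^0.2992 = 5 / 1.371 = 3.647
A = (8/3.647)^(1/0.2992) ⇒ ln A = ln(2.193)/0.2992 = 2.6252
A = e^2.6252 ≈ 13.81 km²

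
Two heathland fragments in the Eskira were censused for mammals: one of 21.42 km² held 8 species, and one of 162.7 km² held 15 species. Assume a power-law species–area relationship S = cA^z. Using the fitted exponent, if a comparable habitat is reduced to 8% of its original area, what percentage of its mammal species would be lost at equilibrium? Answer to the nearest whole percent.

z = ln(15/8) / ln(162.7/21.42) = 0.6286 / 2.0276 = 0.3100
S_new/S_old = (A_new/A_old)^z = 0.08^0.3100 = exp(0.3100 × -2.5257) = 0.457
Fraction lost = 1 − 0.457 = 0.543

54%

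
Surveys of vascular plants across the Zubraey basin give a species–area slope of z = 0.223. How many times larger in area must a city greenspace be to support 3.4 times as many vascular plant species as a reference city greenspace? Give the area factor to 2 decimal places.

(A₂/A₁)^0.223 = 3.4, so A₂/A₁ = 3.4^(1/0.223) = 3.4^4.484
ln(A₂/A₁) = ln 3.4 / 0.223 = 1.2238 / 0.223 = 5.4878
A₂/A₁ = e^5.4878 ≈ 241.7

241.72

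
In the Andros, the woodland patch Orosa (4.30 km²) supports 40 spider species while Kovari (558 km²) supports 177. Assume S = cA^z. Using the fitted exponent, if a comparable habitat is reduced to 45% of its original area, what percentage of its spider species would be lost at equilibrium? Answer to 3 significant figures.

21.7%

z = ln(177/40) / ln(558/4.3) = 1.4873 / 4.8657 = 0.3057
S_new/S_old = (A_new/A_old)^z = 0.45^0.3057 = exp(0.3057 × -0.7985) = 0.7834
Fraction lost = 1 − 0.7834 = 0.2166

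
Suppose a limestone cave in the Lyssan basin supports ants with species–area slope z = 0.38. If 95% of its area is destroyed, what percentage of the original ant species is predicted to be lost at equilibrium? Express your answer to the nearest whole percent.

68%

S_new/S_old = (A_new/A_old)^z = 0.05^0.38
= exp(0.38 × ln 0.05) = exp(0.38 × -2.9957) = exp(-1.1384) ≈ 0.3203
Fraction lost = 1 − 0.3203 = 0.6797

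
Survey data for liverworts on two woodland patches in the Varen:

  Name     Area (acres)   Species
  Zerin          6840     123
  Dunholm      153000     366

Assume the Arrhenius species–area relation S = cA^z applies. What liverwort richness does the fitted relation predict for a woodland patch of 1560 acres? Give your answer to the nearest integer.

z = ln(366/123) / ln(153000/6840) = 1.0904 / 3.1077 = 0.3509
c = 123 / 6840^0.3509 = 123 / 22.17 = 5.549
S₃ = 5.549 × 1560^0.3509 = 5.549 × 13.2 ≈ 73.22

73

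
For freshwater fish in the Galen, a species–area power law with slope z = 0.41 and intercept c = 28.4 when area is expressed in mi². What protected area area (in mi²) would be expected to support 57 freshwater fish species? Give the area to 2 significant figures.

5.5 mi²

57 = 28.4 × A^0.41  ⇒  A^0.41 = 57/28.4 = 2.007
ln A = ln(2.007) / 0.41 = 0.6967 / 0.41 = 1.6992
A = e^1.6992 ≈ 5.469 mi²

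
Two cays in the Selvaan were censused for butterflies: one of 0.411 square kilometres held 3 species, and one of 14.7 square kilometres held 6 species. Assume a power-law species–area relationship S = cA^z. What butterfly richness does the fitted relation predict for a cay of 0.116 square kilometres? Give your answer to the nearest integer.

2

z = ln(6/3) / ln(14.7/0.411) = 0.6931 / 3.5770 = 0.1938
c = 3 / 0.411^0.1938 = 3 / 0.8417 = 3.564
S₃ = 3.564 × 0.116^0.1938 = 3.564 × 0.6587 ≈ 2.348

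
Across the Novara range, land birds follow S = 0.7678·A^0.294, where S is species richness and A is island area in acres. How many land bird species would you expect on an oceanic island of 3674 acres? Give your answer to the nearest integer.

S = 0.7678 × 3674^0.294
ln S = ln 0.7678 + 0.294 × ln 3674 = -0.2642 + 0.294 × 8.2090 = 2.1492
S = e^2.1492 ≈ 8.578

9 species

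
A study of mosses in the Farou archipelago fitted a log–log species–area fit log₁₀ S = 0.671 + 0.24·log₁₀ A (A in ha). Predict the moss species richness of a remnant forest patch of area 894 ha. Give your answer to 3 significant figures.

S = 4.688 × 894^0.24
ln S = ln 4.688 + 0.24 × ln 894 = 1.5450 + 0.24 × 6.7957 = 3.1760
S = e^3.1760 ≈ 23.95

24.0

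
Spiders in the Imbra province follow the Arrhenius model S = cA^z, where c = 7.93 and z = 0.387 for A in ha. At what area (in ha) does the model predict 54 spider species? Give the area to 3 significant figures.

142 ha

54 = 7.93 × A^0.387  ⇒  A^0.387 = 54/7.93 = 6.81
ln A = ln(6.81) / 0.387 = 1.9183 / 0.387 = 4.9569
A = e^4.9569 ≈ 142.2 ha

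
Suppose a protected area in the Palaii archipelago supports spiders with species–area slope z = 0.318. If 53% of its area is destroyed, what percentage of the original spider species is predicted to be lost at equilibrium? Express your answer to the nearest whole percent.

S_new/S_old = (A_new/A_old)^z = 0.47^0.318
= exp(0.318 × ln 0.47) = exp(0.318 × -0.7550) = exp(-0.2401) ≈ 0.7866
Fraction lost = 1 − 0.7866 = 0.2134

21%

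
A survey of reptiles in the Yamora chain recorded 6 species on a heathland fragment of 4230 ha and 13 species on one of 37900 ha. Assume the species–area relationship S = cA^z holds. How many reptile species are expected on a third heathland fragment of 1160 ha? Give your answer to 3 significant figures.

z = ln(13/6) / ln(37900/4230) = 0.7732 / 2.1927 = 0.3526
c = 6 / 4230^0.3526 = 6 / 19 = 0.3158
S₃ = 0.3158 × 1160^0.3526 = 0.3158 × 12.04 ≈ 3.802

3.80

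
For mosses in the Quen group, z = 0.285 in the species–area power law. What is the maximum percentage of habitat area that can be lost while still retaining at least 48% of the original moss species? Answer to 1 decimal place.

Need (A_new/A_old)^0.285 = 0.48, so A_new/A_old = 0.48^(1/0.285) = 0.48^3.509
ln(A_new/A_old) = ln 0.48 / 0.285 = -0.7340 / 0.285 = -2.5753
A_new/A_old = e^-2.5753 ≈ 0.07613
Fraction that can be lost = 1 − 0.07613 = 0.9239

92.4%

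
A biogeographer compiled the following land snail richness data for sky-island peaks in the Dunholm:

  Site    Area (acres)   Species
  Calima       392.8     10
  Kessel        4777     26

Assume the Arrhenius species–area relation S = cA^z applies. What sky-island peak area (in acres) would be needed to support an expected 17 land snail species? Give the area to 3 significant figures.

1570 acres

z = ln(26/10) / ln(4777/392.8) = 0.9555 / 2.4983 = 0.3825
c = 10 / 392.8^0.3825 = 10 / 9.822 = 1.018
A = (17/1.018)^(1/0.3825) ⇒ ln A = ln(16.7)/0.3825 = 7.3607
A = e^7.3607 ≈ 1573 acres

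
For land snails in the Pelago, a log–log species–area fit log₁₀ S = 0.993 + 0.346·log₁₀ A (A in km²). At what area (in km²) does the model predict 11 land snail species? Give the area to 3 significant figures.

1.38 km²

11 = 9.84 × A^0.346  ⇒  A^0.346 = 11/9.84 = 1.118
ln A = ln(1.118) / 0.346 = 0.1114 / 0.346 = 0.3220
A = e^0.3220 ≈ 1.38 km²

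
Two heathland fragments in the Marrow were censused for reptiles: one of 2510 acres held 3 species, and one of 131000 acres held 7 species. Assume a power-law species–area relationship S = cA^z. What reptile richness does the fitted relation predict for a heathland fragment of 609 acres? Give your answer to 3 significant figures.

z = ln(7/3) / ln(131000/2510) = 0.8473 / 3.9549 = 0.2142
c = 3 / 2510^0.2142 = 3 / 5.35 = 0.5608
S₃ = 0.5608 × 609^0.2142 = 0.5608 × 3.95 ≈ 2.215

2.21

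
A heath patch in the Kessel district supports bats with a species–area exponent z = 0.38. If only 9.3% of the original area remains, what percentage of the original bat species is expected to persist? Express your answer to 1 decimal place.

S_new/S_old = (A_new/A_old)^z = 0.093^0.38
= exp(0.38 × ln 0.093) = exp(0.38 × -2.3752) = exp(-0.9026) ≈ 0.4055

40.6%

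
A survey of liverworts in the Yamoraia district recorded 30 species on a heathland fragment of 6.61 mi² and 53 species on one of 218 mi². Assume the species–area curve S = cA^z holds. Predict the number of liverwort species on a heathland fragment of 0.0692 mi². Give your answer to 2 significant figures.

z = ln(53/30) / ln(218/6.61) = 0.5691 / 3.4959 = 0.1628
c = 30 / 6.61^0.1628 = 30 / 1.36 = 22.06
S₃ = 22.06 × 0.0692^0.1628 = 22.06 × 0.6474 ≈ 14.28

14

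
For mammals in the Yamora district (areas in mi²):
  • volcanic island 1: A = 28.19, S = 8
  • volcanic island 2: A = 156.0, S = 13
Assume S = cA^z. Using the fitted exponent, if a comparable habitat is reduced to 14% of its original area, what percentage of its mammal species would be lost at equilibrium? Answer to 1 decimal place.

z = ln(13/8) / ln(156/28.19) = 0.4855 / 1.7109 = 0.2838
S_new/S_old = (A_new/A_old)^z = 0.14^0.2838 = exp(0.2838 × -1.9661) = 0.5724
Fraction lost = 1 − 0.5724 = 0.4276

42.8%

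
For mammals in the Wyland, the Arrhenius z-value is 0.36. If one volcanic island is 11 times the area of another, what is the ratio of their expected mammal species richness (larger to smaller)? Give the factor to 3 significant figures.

S₂/S₁ = (A₂/A₁)^z = 11^0.36
ln(S₂/S₁) = 0.36 × ln 11 = 0.36 × 2.3979 = 0.8632
S₂/S₁ = e^0.8632 ≈ 2.371

2.37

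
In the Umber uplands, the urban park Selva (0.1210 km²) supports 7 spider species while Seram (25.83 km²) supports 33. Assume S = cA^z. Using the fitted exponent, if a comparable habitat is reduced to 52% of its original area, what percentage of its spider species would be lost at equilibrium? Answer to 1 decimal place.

z = ln(33/7) / ln(25.83/0.121) = 1.5506 / 5.3635 = 0.2891
S_new/S_old = (A_new/A_old)^z = 0.52^0.2891 = exp(0.2891 × -0.6539) = 0.8277
Fraction lost = 1 − 0.8277 = 0.1723

17.2%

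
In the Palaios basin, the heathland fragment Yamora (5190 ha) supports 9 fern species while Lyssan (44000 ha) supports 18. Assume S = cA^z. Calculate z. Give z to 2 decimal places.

0.32

Taking logs: ln S = ln c + z ln A, so z = (ln S₂ − ln S₁)/(ln A₂ − ln A₁).
z = ln(18/9) / ln(44000/5190) = ln(2) / ln(8.478) = 0.6931 / 2.1375 = 0.3243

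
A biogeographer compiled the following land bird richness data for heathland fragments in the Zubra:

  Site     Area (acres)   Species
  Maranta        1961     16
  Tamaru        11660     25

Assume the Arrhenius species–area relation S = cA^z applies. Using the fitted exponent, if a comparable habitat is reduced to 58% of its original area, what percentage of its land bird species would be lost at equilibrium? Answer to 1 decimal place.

12.7%

z = ln(25/16) / ln(11660/1961) = 0.4463 / 1.7827 = 0.2503
S_new/S_old = (A_new/A_old)^z = 0.58^0.2503 = exp(0.2503 × -0.5447) = 0.8725
Fraction lost = 1 − 0.8725 = 0.1275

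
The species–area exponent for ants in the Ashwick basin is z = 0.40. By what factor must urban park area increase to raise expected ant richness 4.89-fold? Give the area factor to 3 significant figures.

(A₂/A₁)^0.4 = 4.89, so A₂/A₁ = 4.89^(1/0.4) = 4.89^2.5
ln(A₂/A₁) = ln 4.89 / 0.4 = 1.5872 / 0.4 = 3.9680
A₂/A₁ = e^3.9680 ≈ 52.88

52.9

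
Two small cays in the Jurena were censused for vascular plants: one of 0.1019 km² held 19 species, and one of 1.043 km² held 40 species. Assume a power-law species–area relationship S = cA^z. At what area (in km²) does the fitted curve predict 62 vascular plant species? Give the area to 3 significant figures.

4.10 km²

z = ln(40/19) / ln(1.043/0.1019) = 0.7444 / 2.3259 = 0.3201
c = 19 / 0.1019^0.3201 = 19 / 0.4814 = 39.46
A = (62/39.46)^(1/0.3201) ⇒ ln A = ln(1.571)/0.3201 = 1.4113
A = e^1.4113 ≈ 4.101 km²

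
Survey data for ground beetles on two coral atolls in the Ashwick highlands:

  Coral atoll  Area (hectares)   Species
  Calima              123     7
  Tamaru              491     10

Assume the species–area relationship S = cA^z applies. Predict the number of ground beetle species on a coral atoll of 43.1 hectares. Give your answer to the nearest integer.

z = ln(10/7) / ln(491/123) = 0.3567 / 1.3843 = 0.2577
c = 7 / 123^0.2577 = 7 / 3.455 = 2.026
S₃ = 2.026 × 43.1^0.2577 = 2.026 × 2.637 ≈ 5.343

5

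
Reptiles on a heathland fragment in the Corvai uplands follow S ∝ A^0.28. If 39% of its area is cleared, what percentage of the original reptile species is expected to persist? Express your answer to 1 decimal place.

87.1%

S_new/S_old = (A_new/A_old)^z = 0.61^0.28
= exp(0.28 × ln 0.61) = exp(0.28 × -0.4943) = exp(-0.1384) ≈ 0.8707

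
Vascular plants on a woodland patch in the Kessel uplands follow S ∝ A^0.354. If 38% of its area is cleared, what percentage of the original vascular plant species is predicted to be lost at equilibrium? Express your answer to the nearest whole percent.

16%

S_new/S_old = (A_new/A_old)^z = 0.62^0.354
= exp(0.354 × ln 0.62) = exp(0.354 × -0.4780) = exp(-0.1692) ≈ 0.8443
Fraction lost = 1 − 0.8443 = 0.1557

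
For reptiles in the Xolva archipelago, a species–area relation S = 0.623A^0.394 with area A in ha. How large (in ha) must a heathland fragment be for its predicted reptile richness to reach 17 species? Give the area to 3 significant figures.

4410 ha

17 = 0.623 × A^0.394  ⇒  A^0.394 = 17/0.623 = 27.29
ln A = ln(27.29) / 0.394 = 3.3064 / 0.394 = 8.3919
A = e^8.3919 ≈ 4411 ha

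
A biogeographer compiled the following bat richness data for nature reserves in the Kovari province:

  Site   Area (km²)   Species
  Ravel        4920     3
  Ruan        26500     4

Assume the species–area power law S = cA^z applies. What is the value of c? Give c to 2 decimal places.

z = ln(S₂/S₁) / ln(A₂/A₁) = ln(4/3) / ln(26500/4920) = 0.2877 / 1.6838 = 0.1708
c = S₁ / A₁^z = 3 / 4920^0.1708 = 3 / 4.273 = 0.702

0.70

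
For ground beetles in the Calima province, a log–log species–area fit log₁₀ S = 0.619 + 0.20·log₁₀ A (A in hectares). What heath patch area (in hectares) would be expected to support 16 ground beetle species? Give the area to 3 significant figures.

16 = 4.159 × A^0.2  ⇒  A^0.2 = 16/4.159 = 3.847
ln A = ln(3.847) / 0.2 = 1.3473 / 0.2 = 6.7364
A = e^6.7364 ≈ 842.6 hectares

843 hectares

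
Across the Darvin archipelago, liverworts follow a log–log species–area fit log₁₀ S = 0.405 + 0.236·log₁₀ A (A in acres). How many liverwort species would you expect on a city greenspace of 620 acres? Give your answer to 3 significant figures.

S = 2.541 × 620^0.236
ln S = ln 2.541 + 0.236 × ln 620 = 0.9325 + 0.236 × 6.4297 = 2.4500
S = e^2.4500 ≈ 11.59

11.6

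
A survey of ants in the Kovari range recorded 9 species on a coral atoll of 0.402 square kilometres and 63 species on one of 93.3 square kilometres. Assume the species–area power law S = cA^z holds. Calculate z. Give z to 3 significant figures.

0.357

Taking logs: ln S = ln c + z ln A, so z = (ln S₂ − ln S₁)/(ln A₂ − ln A₁).
z = ln(63/9) / ln(93.3/0.402) = ln(7) / ln(232.1) = 1.9459 / 5.4471 = 0.3572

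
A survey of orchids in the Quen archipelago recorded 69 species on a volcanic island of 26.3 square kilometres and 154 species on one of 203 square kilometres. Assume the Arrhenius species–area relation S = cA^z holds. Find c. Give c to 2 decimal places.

19.10

z = ln(S₂/S₁) / ln(A₂/A₁) = ln(154/69) / ln(203/26.3) = 0.8028 / 2.0436 = 0.3929
c = S₁ / A₁^z = 69 / 26.3^0.3929 = 69 / 3.613 = 19.1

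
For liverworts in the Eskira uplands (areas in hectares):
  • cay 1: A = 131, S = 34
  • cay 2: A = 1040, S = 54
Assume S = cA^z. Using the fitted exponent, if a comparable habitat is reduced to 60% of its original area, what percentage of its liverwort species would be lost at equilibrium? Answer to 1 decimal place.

10.8%

z = ln(54/34) / ln(1040/131) = 0.4626 / 2.0718 = 0.2233
S_new/S_old = (A_new/A_old)^z = 0.6^0.2233 = exp(0.2233 × -0.5108) = 0.8922
Fraction lost = 1 − 0.8922 = 0.1078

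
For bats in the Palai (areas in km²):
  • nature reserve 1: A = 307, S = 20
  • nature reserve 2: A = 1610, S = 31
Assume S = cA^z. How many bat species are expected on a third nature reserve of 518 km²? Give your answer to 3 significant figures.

z = ln(31/20) / ln(1610/307) = 0.4383 / 1.6571 = 0.2645
c = 20 / 307^0.2645 = 20 / 4.547 = 4.398
S₃ = 4.398 × 518^0.2645 = 4.398 × 5.222 ≈ 22.97

23.0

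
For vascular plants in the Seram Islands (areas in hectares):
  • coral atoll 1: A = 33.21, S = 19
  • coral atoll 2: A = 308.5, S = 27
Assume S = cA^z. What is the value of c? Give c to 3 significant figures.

z = ln(S₂/S₁) / ln(A₂/A₁) = ln(27/19) / ln(308.5/33.21) = 0.3514 / 2.2289 = 0.1577
c = S₁ / A₁^z = 19 / 33.21^0.1577 = 19 / 1.737 = 10.94

10.9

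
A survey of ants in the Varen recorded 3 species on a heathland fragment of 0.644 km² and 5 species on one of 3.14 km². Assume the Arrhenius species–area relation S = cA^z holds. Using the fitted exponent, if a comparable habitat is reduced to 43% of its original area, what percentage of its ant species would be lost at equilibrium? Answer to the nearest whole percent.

24%

z = ln(5/3) / ln(3.14/0.644) = 0.5108 / 1.5843 = 0.3224
S_new/S_old = (A_new/A_old)^z = 0.43^0.3224 = exp(0.3224 × -0.8440) = 0.7618
Fraction lost = 1 − 0.7618 = 0.2382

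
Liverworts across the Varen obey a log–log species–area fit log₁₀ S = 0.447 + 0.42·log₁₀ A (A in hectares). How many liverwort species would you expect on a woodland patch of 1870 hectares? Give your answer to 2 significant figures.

S = 2.799 × 1870^0.42
ln S = ln 2.799 + 0.42 × ln 1870 = 1.0293 + 0.42 × 7.5337 = 4.1934
S = e^4.1934 ≈ 66.25

66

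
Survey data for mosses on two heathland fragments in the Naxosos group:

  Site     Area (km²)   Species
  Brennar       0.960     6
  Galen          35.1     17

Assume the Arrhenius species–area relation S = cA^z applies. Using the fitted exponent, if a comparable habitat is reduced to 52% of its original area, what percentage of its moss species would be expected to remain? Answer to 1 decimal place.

z = ln(17/6) / ln(35.1/0.96) = 1.0415 / 3.5990 = 0.2894
S_new/S_old = (A_new/A_old)^z = 0.52^0.2894 = exp(0.2894 × -0.6539) = 0.8276

82.8%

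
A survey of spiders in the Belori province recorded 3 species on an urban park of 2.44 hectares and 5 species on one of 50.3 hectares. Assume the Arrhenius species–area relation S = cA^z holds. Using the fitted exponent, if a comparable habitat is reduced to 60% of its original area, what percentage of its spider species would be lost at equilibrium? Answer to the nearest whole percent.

z = ln(5/3) / ln(50.3/2.44) = 0.5108 / 3.0260 = 0.1688
S_new/S_old = (A_new/A_old)^z = 0.6^0.1688 = exp(0.1688 × -0.5108) = 0.9174
Fraction lost = 1 − 0.9174 = 0.08262

8%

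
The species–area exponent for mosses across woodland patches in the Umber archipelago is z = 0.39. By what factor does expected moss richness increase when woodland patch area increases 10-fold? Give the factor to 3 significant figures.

2.45

S₂/S₁ = (A₂/A₁)^z = 10^0.39
ln(S₂/S₁) = 0.39 × ln 10 = 0.39 × 2.3026 = 0.8980
S₂/S₁ = e^0.8980 ≈ 2.455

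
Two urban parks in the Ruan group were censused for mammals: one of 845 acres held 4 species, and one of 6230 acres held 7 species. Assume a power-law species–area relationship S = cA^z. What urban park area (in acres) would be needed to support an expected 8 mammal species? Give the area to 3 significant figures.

10000 acres

z = ln(7/4) / ln(6230/845) = 0.5596 / 1.9978 = 0.2801
c = 4 / 845^0.2801 = 4 / 6.605 = 0.6056
A = (8/0.6056)^(1/0.2801) ⇒ ln A = ln(13.21)/0.2801 = 9.2138
A = e^9.2138 ≈ 10035 acres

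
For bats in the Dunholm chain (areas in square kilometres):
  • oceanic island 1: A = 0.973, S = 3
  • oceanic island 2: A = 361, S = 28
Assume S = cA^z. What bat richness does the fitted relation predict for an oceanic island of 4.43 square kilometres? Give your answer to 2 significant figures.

z = ln(28/3) / ln(361/0.973) = 2.2336 / 5.9162 = 0.3775
c = 3 / 0.973^0.3775 = 3 / 0.9897 = 3.031
S₃ = 3.031 × 4.43^0.3775 = 3.031 × 1.754 ≈ 5.317

5.3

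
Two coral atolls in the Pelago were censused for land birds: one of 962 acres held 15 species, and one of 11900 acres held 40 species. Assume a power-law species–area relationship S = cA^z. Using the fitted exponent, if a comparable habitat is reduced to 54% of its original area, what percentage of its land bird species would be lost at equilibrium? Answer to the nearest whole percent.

z = ln(40/15) / ln(11900/962) = 0.9808 / 2.5153 = 0.3899
S_new/S_old = (A_new/A_old)^z = 0.54^0.3899 = exp(0.3899 × -0.6162) = 0.7864
Fraction lost = 1 − 0.7864 = 0.2136

21%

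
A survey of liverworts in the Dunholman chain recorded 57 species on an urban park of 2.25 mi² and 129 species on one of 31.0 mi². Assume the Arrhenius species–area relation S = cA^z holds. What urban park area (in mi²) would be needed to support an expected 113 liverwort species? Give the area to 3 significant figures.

z = ln(129/57) / ln(31/2.25) = 0.8168 / 2.6231 = 0.3114
c = 57 / 2.25^0.3114 = 57 / 1.287 = 44.28
A = (113/44.28)^(1/0.3114) ⇒ ln A = ln(2.552)/0.3114 = 3.0087
A = e^3.0087 ≈ 20.26 mi²

20.3 mi²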